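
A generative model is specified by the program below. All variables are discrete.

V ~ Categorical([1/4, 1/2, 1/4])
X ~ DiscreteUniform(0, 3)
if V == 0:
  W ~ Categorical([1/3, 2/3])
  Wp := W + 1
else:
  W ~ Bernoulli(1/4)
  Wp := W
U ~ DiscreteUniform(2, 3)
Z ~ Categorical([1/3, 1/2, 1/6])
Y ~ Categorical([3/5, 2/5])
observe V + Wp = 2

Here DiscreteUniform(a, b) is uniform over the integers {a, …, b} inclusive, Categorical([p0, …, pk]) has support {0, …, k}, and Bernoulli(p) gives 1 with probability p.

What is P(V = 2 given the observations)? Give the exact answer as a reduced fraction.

P(V = 2 | obs) = 9/23

Enumerate traces; 144 have nonzero weight after conditioning:
  (V=0, X=0, W=1, U=2, Z=0, Y=0) weight 1/240
  (V=0, X=0, W=1, U=2, Z=0, Y=1) weight 1/360
  (V=0, X=0, W=1, U=2, Z=1, Y=0) weight 1/160
  (V=0, X=0, W=1, U=2, Z=1, Y=1) weight 1/240
  (V=0, X=0, W=1, U=2, Z=2, Y=0) weight 1/480
  (V=0, X=0, W=1, U=2, Z=2, Y=1) weight 1/720
  (V=0, X=0, W=1, U=3, Z=0, Y=0) weight 1/240
  (V=0, X=0, W=1, U=3, Z=0, Y=1) weight 1/360
  (V=1, X=0, W=1, U=2, Z=0, Y=0) weight 1/320
  (V=2, X=0, W=0, U=2, Z=0, Y=0) weight 3/640
  … 134 more
Group by V:
  weight(V=0) = 1/6
  weight(V=1) = 1/8
  weight(V=2) = 3/16
Total weight = 1/6 + 1/8 + 3/16 = 23/48
P(V=0 | obs) = 1/6 / 23/48 = 8/23
P(V=1 | obs) = 1/8 / 23/48 = 6/23
P(V=2 | obs) = 3/16 / 23/48 = 9/23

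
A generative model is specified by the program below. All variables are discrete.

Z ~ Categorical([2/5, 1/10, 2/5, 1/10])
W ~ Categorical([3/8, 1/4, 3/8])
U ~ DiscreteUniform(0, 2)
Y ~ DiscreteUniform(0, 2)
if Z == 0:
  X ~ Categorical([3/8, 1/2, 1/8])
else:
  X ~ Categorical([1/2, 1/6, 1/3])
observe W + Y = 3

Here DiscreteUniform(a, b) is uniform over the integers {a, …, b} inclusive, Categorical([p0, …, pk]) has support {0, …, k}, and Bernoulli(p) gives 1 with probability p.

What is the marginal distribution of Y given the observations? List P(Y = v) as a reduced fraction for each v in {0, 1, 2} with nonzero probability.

P(Y=1) = 3/5, P(Y=2) = 2/5

Enumerate traces; 72 have nonzero weight after conditioning:
  (Z=0, W=1, U=0, Y=2, X=0) weight 1/240
  (Z=0, W=1, U=0, Y=2, X=1) weight 1/180
  (Z=0, W=1, U=0, Y=2, X=2) weight 1/720
  (Z=0, W=1, U=1, Y=2, X=0) weight 1/240
  (Z=0, W=1, U=1, Y=2, X=1) weight 1/180
  (Z=0, W=1, U=1, Y=2, X=2) weight 1/720
  (Z=0, W=1, U=2, Y=2, X=0) weight 1/240
  (Z=0, W=1, U=2, Y=2, X=1) weight 1/180
  (Z=0, W=2, U=0, Y=1, X=0) weight 1/160
  … 63 more
Group by Y:
  weight(Y=1) = 1/8
  weight(Y=2) = 1/12
Total weight = 1/8 + 1/12 = 5/24
P(Y=1 | obs) = 1/8 / 5/24 = 3/5
P(Y=2 | obs) = 1/12 / 5/24 = 2/5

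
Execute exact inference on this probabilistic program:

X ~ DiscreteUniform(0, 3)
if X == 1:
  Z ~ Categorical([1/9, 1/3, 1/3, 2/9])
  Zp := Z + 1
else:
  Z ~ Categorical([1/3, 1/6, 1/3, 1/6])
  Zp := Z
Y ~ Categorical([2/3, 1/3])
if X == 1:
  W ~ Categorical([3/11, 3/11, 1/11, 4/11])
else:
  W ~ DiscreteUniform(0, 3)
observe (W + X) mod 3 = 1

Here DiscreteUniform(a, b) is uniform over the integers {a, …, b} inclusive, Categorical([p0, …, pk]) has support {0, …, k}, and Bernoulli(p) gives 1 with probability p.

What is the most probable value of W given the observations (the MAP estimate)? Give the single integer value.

Enumerate traces; 40 have nonzero weight after conditioning:
  (X=0, Z=0, Y=0, W=1) weight 1/72
  (X=0, Z=0, Y=1, W=1) weight 1/144
  (X=0, Z=1, Y=0, W=1) weight 1/144
  (X=0, Z=1, Y=1, W=1) weight 1/288
  (X=0, Z=2, Y=0, W=1) weight 1/72
  (X=0, Z=2, Y=1, W=1) weight 1/144
  (X=0, Z=3, Y=0, W=1) weight 1/144
  (X=0, Z=3, Y=1, W=1) weight 1/288
  (X=1, Z=0, Y=0, W=0) weight 1/198
  (X=1, Z=0, Y=0, W=3) weight 2/297
  … 30 more
Group by W:
  weight(W=0) = 3/44
  weight(W=1) = 1/8
  weight(W=2) = 1/16
  weight(W=3) = 1/11
Total weight = 3/44 + 1/8 + 1/16 + 1/11 = 61/176
P(W=0 | obs) = 3/44 / 61/176 = 12/61
P(W=1 | obs) = 1/8 / 61/176 = 22/61
P(W=2 | obs) = 1/16 / 61/176 = 11/61
P(W=3 | obs) = 1/11 / 61/176 = 16/61
argmax = 1

argmax_v P(W = v | obs) = 1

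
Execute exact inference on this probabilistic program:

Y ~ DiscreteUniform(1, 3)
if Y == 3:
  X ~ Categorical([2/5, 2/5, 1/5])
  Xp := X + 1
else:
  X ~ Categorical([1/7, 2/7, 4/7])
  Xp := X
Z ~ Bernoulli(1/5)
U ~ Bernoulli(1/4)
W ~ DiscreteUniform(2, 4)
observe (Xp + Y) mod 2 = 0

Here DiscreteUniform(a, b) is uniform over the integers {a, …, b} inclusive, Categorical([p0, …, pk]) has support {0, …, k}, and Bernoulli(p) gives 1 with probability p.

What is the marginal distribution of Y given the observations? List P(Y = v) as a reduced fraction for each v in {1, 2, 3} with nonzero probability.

P(Y=1) = 5/28, P(Y=2) = 25/56, P(Y=3) = 3/8

Enumerate traces; 60 have nonzero weight after conditioning:
  (Y=1, X=1, Z=0, U=0, W=2) weight 2/105
  (Y=1, X=1, Z=0, U=0, W=3) weight 2/105
  (Y=1, X=1, Z=0, U=0, W=4) weight 2/105
  (Y=1, X=1, Z=0, U=1, W=2) weight 2/315
  (Y=1, X=1, Z=0, U=1, W=3) weight 2/315
  (Y=1, X=1, Z=0, U=1, W=4) weight 2/315
  (Y=1, X=1, Z=1, U=0, W=2) weight 1/210
  (Y=1, X=1, Z=1, U=0, W=3) weight 1/210
  (Y=2, X=0, Z=0, U=0, W=2) weight 1/105
  (Y=3, X=0, Z=0, U=0, W=2) weight 2/75
  … 50 more
Group by Y:
  weight(Y=1) = 2/21
  weight(Y=2) = 5/21
  weight(Y=3) = 1/5
Total weight = 2/21 + 5/21 + 1/5 = 8/15
P(Y=1 | obs) = 2/21 / 8/15 = 5/28
P(Y=2 | obs) = 5/21 / 8/15 = 25/56
P(Y=3 | obs) = 1/5 / 8/15 = 3/8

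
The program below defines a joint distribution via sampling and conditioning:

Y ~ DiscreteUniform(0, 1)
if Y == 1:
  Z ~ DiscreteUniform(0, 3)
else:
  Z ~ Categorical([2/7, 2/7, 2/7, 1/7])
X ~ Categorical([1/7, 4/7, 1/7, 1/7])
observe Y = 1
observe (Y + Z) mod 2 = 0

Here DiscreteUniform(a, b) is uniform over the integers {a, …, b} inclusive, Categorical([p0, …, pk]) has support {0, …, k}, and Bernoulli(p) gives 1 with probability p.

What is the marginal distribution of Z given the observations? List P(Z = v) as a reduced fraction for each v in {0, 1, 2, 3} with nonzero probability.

P(Z=1) = 1/2, P(Z=3) = 1/2

Enumerate traces; 8 have nonzero weight after conditioning:
  (Y=1, Z=1, X=0) weight 1/56
  (Y=1, Z=1, X=1) weight 1/14
  (Y=1, Z=1, X=2) weight 1/56
  (Y=1, Z=1, X=3) weight 1/56
  (Y=1, Z=3, X=0) weight 1/56
  (Y=1, Z=3, X=1) weight 1/14
  (Y=1, Z=3, X=2) weight 1/56
  (Y=1, Z=3, X=3) weight 1/56
Group by Z:
  weight(Z=1) = 1/8
  weight(Z=3) = 1/8
Total weight = 1/8 + 1/8 = 1/4
P(Z=1 | obs) = 1/8 / 1/4 = 1/2
P(Z=3 | obs) = 1/8 / 1/4 = 1/2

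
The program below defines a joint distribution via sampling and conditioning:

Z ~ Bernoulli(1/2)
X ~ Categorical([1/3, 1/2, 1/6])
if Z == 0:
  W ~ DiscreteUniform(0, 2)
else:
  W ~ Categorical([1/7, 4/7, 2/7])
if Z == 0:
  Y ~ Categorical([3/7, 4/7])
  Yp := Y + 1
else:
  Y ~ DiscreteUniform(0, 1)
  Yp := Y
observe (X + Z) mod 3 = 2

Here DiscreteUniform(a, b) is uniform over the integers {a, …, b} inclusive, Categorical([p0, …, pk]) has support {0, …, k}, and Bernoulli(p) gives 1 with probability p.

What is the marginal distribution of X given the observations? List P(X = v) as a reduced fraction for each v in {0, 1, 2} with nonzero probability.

P(X=1) = 3/4, P(X=2) = 1/4

Enumerate traces; 12 have nonzero weight after conditioning:
  (Z=0, X=2, W=0, Y=0) weight 1/84
  (Z=0, X=2, W=0, Y=1) weight 1/63
  (Z=0, X=2, W=1, Y=0) weight 1/84
  (Z=0, X=2, W=1, Y=1) weight 1/63
  (Z=0, X=2, W=2, Y=0) weight 1/84
  (Z=0, X=2, W=2, Y=1) weight 1/63
  (Z=1, X=1, W=0, Y=0) weight 1/56
  (Z=1, X=1, W=0, Y=1) weight 1/56
  … 4 more
Group by X:
  weight(X=1) = 1/4
  weight(X=2) = 1/12
Total weight = 1/4 + 1/12 = 1/3
P(X=1 | obs) = 1/4 / 1/3 = 3/4
P(X=2 | obs) = 1/12 / 1/3 = 1/4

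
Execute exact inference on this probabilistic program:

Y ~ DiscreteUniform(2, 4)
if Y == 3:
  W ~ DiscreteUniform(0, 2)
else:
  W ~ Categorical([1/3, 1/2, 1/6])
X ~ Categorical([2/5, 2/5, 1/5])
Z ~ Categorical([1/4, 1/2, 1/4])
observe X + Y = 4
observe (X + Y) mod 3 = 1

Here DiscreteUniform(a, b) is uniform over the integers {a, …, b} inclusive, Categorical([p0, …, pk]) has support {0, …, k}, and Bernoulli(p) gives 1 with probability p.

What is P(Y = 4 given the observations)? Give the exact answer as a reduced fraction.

P(Y = 4 | obs) = 2/5

Enumerate traces; 27 have nonzero weight after conditioning:
  (Y=2, W=0, X=2, Z=0) weight 1/180
  (Y=2, W=0, X=2, Z=1) weight 1/90
  (Y=2, W=0, X=2, Z=2) weight 1/180
  (Y=2, W=1, X=2, Z=0) weight 1/120
  (Y=2, W=1, X=2, Z=1) weight 1/60
  (Y=2, W=1, X=2, Z=2) weight 1/120
  (Y=2, W=2, X=2, Z=0) weight 1/360
  (Y=2, W=2, X=2, Z=1) weight 1/180
  (Y=3, W=0, X=1, Z=0) weight 1/90
  (Y=4, W=0, X=0, Z=0) weight 1/90
  … 17 more
Group by Y:
  weight(Y=2) = 1/15
  weight(Y=3) = 2/15
  weight(Y=4) = 2/15
Total weight = 1/15 + 2/15 + 2/15 = 1/3
P(Y=2 | obs) = 1/15 / 1/3 = 1/5
P(Y=3 | obs) = 2/15 / 1/3 = 2/5
P(Y=4 | obs) = 2/15 / 1/3 = 2/5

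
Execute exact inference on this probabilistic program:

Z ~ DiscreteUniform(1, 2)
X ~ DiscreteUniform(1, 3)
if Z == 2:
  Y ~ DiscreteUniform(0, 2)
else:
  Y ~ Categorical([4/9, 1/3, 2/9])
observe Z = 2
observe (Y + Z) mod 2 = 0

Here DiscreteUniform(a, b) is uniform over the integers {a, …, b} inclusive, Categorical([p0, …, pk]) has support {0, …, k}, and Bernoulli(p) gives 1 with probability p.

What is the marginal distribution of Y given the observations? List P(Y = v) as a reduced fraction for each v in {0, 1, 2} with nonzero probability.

P(Y=0) = 1/2, P(Y=2) = 1/2

Enumerate traces; 6 have nonzero weight after conditioning:
  (Z=2, X=1, Y=0) weight 1/18
  (Z=2, X=1, Y=2) weight 1/18
  (Z=2, X=2, Y=0) weight 1/18
  (Z=2, X=2, Y=2) weight 1/18
  (Z=2, X=3, Y=0) weight 1/18
  (Z=2, X=3, Y=2) weight 1/18
Group by Y:
  weight(Y=0) = 1/6
  weight(Y=2) = 1/6
Total weight = 1/6 + 1/6 = 1/3
P(Y=0 | obs) = 1/6 / 1/3 = 1/2
P(Y=2 | obs) = 1/6 / 1/3 = 1/2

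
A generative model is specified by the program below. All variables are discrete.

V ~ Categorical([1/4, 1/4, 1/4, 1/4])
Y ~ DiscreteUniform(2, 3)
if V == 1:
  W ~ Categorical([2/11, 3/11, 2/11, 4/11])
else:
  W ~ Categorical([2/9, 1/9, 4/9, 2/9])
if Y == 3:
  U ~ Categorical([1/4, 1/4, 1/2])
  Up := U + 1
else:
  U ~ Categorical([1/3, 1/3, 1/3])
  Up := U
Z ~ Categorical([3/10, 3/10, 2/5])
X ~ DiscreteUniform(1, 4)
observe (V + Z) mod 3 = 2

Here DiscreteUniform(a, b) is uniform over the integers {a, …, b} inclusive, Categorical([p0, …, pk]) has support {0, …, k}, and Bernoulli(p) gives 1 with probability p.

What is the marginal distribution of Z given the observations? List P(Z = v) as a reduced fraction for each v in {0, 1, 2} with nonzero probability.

Enumerate traces; 384 have nonzero weight after conditioning:
  (V=0, Y=2, W=0, U=0, Z=2, X=1) weight 1/1080
  (V=0, Y=2, W=0, U=0, Z=2, X=2) weight 1/1080
  (V=0, Y=2, W=0, U=0, Z=2, X=3) weight 1/1080
  (V=0, Y=2, W=0, U=0, Z=2, X=4) weight 1/1080
  (V=0, Y=2, W=0, U=1, Z=2, X=1) weight 1/1080
  (V=0, Y=2, W=0, U=1, Z=2, X=2) weight 1/1080
  (V=0, Y=2, W=0, U=1, Z=2, X=3) weight 1/1080
  (V=0, Y=2, W=0, U=1, Z=2, X=4) weight 1/1080
  (V=1, Y=2, W=0, U=0, Z=1, X=1) weight 1/1760
  (V=2, Y=2, W=0, U=0, Z=0, X=1) weight 1/1440
  … 374 more
Group by Z:
  weight(Z=0) = 3/40
  weight(Z=1) = 3/40
  weight(Z=2) = 1/5
Total weight = 3/40 + 3/40 + 1/5 = 7/20
P(Z=0 | obs) = 3/40 / 7/20 = 3/14
P(Z=1 | obs) = 3/40 / 7/20 = 3/14
P(Z=2 | obs) = 1/5 / 7/20 = 4/7

P(Z=0) = 3/14, P(Z=1) = 3/14, P(Z=2) = 4/7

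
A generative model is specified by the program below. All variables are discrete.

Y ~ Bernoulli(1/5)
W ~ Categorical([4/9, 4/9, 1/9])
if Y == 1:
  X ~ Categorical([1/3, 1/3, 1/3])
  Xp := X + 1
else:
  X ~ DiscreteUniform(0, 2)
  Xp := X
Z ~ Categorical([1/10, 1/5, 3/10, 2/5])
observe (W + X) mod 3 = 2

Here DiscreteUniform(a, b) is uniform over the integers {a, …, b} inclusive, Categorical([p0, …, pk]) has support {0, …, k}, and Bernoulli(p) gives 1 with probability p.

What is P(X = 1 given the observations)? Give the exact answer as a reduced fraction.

Enumerate traces; 24 have nonzero weight after conditioning:
  (Y=0, W=0, X=2, Z=0) weight 8/675
  (Y=0, W=0, X=2, Z=1) weight 16/675
  (Y=0, W=0, X=2, Z=2) weight 8/225
  (Y=0, W=0, X=2, Z=3) weight 32/675
  (Y=0, W=1, X=1, Z=0) weight 8/675
  (Y=0, W=1, X=1, Z=1) weight 16/675
  (Y=0, W=1, X=1, Z=2) weight 8/225
  (Y=0, W=1, X=1, Z=3) weight 32/675
  (Y=0, W=2, X=0, Z=0) weight 2/675
  … 15 more
Group by X:
  weight(X=0) = 1/27
  weight(X=1) = 4/27
  weight(X=2) = 4/27
Total weight = 1/27 + 4/27 + 4/27 = 1/3
P(X=0 | obs) = 1/27 / 1/3 = 1/9
P(X=1 | obs) = 4/27 / 1/3 = 4/9
P(X=2 | obs) = 4/27 / 1/3 = 4/9

P(X = 1 | obs) = 4/9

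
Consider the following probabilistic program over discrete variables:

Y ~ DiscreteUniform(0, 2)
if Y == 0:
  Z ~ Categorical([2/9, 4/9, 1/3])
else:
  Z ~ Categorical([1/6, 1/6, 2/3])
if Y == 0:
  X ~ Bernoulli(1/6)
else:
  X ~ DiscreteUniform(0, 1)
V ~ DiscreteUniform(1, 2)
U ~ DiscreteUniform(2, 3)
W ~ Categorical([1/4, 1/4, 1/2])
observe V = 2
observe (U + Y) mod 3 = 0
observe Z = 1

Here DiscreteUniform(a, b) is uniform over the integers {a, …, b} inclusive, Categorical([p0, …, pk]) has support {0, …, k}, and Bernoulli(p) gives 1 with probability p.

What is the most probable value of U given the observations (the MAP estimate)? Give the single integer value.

Enumerate traces; 12 have nonzero weight after conditioning:
  (Y=0, Z=1, X=0, V=2, U=3, W=0) weight 5/648
  (Y=0, Z=1, X=0, V=2, U=3, W=1) weight 5/648
  (Y=0, Z=1, X=0, V=2, U=3, W=2) weight 5/324
  (Y=0, Z=1, X=1, V=2, U=3, W=0) weight 1/648
  (Y=0, Z=1, X=1, V=2, U=3, W=1) weight 1/648
  (Y=0, Z=1, X=1, V=2, U=3, W=2) weight 1/324
  (Y=1, Z=1, X=0, V=2, U=2, W=0) weight 1/576
  (Y=1, Z=1, X=0, V=2, U=2, W=1) weight 1/576
  … 4 more
Group by U:
  weight(U=2) = 1/72
  weight(U=3) = 1/27
Total weight = 1/72 + 1/27 = 11/216
P(U=2 | obs) = 1/72 / 11/216 = 3/11
P(U=3 | obs) = 1/27 / 11/216 = 8/11
argmax = 3

argmax_v P(U = v | obs) = 3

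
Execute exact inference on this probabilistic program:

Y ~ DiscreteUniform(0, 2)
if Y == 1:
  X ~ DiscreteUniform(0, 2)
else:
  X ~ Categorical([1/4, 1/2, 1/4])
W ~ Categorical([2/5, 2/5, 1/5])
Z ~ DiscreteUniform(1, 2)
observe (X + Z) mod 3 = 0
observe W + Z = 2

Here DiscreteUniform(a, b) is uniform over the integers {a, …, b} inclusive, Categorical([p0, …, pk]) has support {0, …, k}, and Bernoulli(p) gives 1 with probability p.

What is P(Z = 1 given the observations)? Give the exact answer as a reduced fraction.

Enumerate traces; 6 have nonzero weight after conditioning:
  (Y=0, X=1, W=0, Z=2) weight 1/30
  (Y=0, X=2, W=1, Z=1) weight 1/60
  (Y=1, X=1, W=0, Z=2) weight 1/45
  (Y=1, X=2, W=1, Z=1) weight 1/45
  (Y=2, X=1, W=0, Z=2) weight 1/30
  (Y=2, X=2, W=1, Z=1) weight 1/60
Group by Z:
  weight(Z=1) = 1/18
  weight(Z=2) = 4/45
Total weight = 1/18 + 4/45 = 13/90
P(Z=1 | obs) = 1/18 / 13/90 = 5/13
P(Z=2 | obs) = 4/45 / 13/90 = 8/13

P(Z = 1 | obs) = 5/13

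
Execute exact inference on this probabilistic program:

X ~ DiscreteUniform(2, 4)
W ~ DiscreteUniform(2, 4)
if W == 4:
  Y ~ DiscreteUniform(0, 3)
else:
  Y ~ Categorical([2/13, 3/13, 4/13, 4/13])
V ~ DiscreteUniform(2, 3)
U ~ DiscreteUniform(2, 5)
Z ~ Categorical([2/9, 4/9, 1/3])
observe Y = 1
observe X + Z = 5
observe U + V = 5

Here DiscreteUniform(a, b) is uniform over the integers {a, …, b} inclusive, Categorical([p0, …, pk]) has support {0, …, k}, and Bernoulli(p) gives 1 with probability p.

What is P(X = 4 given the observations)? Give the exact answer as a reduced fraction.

Enumerate traces; 12 have nonzero weight after conditioning:
  (X=3, W=2, Y=1, V=2, U=3, Z=2) weight 1/936
  (X=3, W=2, Y=1, V=3, U=2, Z=2) weight 1/936
  (X=3, W=3, Y=1, V=2, U=3, Z=2) weight 1/936
  (X=3, W=3, Y=1, V=3, U=2, Z=2) weight 1/936
  (X=3, W=4, Y=1, V=2, U=3, Z=2) weight 1/864
  (X=3, W=4, Y=1, V=3, U=2, Z=2) weight 1/864
  (X=4, W=2, Y=1, V=2, U=3, Z=1) weight 1/702
  (X=4, W=2, Y=1, V=3, U=2, Z=1) weight 1/702
  … 4 more
Group by X:
  weight(X=3) = 37/5616
  weight(X=4) = 37/4212
Total weight = 37/5616 + 37/4212 = 259/16848
P(X=3 | obs) = 37/5616 / 259/16848 = 3/7
P(X=4 | obs) = 37/4212 / 259/16848 = 4/7

P(X = 4 | obs) = 4/7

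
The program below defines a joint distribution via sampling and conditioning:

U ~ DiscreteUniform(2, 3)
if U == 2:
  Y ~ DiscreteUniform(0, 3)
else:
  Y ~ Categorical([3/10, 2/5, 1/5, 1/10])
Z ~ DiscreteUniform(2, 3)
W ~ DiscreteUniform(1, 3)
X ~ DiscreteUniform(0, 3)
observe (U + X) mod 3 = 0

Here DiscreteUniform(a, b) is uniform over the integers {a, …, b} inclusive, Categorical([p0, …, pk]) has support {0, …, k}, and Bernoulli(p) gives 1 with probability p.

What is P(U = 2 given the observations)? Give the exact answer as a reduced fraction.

Enumerate traces; 72 have nonzero weight after conditioning:
  (U=2, Y=0, Z=2, W=1, X=1) weight 1/192
  (U=2, Y=0, Z=2, W=2, X=1) weight 1/192
  (U=2, Y=0, Z=2, W=3, X=1) weight 1/192
  (U=2, Y=0, Z=3, W=1, X=1) weight 1/192
  (U=2, Y=0, Z=3, W=2, X=1) weight 1/192
  (U=2, Y=0, Z=3, W=3, X=1) weight 1/192
  (U=2, Y=1, Z=2, W=1, X=1) weight 1/192
  (U=2, Y=1, Z=2, W=2, X=1) weight 1/192
  (U=3, Y=0, Z=2, W=1, X=0) weight 1/160
  … 63 more
Group by U:
  weight(U=2) = 1/8
  weight(U=3) = 1/4
Total weight = 1/8 + 1/4 = 3/8
P(U=2 | obs) = 1/8 / 3/8 = 1/3
P(U=3 | obs) = 1/4 / 3/8 = 2/3

P(U = 2 | obs) = 1/3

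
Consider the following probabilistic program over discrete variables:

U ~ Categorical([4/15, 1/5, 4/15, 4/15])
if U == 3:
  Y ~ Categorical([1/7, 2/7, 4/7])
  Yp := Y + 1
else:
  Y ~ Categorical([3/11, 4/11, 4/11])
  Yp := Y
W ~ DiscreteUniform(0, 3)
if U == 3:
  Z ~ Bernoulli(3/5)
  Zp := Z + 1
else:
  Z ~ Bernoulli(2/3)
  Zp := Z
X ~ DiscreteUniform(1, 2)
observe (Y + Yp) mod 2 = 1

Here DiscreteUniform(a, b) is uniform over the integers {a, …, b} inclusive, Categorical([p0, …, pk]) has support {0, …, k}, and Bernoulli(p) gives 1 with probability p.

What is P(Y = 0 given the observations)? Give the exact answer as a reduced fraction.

Enumerate traces; 48 have nonzero weight after conditioning:
  (U=3, Y=0, W=0, Z=0, X=1) weight 1/525
  (U=3, Y=0, W=0, Z=0, X=2) weight 1/525
  (U=3, Y=0, W=0, Z=1, X=1) weight 1/350
  (U=3, Y=0, W=0, Z=1, X=2) weight 1/350
  (U=3, Y=0, W=1, Z=0, X=1) weight 1/525
  (U=3, Y=0, W=1, Z=0, X=2) weight 1/525
  (U=3, Y=0, W=1, Z=1, X=1) weight 1/350
  (U=3, Y=0, W=1, Z=1, X=2) weight 1/350
  (U=3, Y=1, W=0, Z=0, X=1) weight 2/525
  (U=3, Y=2, W=0, Z=0, X=1) weight 4/525
  … 38 more
Group by Y:
  weight(Y=0) = 4/105
  weight(Y=1) = 8/105
  weight(Y=2) = 16/105
Total weight = 4/105 + 8/105 + 16/105 = 4/15
P(Y=0 | obs) = 4/105 / 4/15 = 1/7
P(Y=1 | obs) = 8/105 / 4/15 = 2/7
P(Y=2 | obs) = 16/105 / 4/15 = 4/7

P(Y = 0 | obs) = 1/7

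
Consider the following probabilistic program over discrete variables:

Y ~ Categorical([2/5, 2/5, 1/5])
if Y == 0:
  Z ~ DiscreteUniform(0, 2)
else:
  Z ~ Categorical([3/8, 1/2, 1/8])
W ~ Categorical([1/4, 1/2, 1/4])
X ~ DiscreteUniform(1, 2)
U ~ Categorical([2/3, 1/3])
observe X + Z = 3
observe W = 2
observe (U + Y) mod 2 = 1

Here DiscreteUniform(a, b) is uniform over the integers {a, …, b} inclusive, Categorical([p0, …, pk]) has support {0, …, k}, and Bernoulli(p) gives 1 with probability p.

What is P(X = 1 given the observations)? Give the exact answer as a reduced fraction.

P(X = 1 | obs) = 31/107

Enumerate traces; 6 have nonzero weight after conditioning:
  (Y=0, Z=1, W=2, X=2, U=1) weight 1/180
  (Y=0, Z=2, W=2, X=1, U=1) weight 1/180
  (Y=1, Z=1, W=2, X=2, U=0) weight 1/60
  (Y=1, Z=2, W=2, X=1, U=0) weight 1/240
  (Y=2, Z=1, W=2, X=2, U=1) weight 1/240
  (Y=2, Z=2, W=2, X=1, U=1) weight 1/960
Group by X:
  weight(X=1) = 31/2880
  weight(X=2) = 19/720
Total weight = 31/2880 + 19/720 = 107/2880
P(X=1 | obs) = 31/2880 / 107/2880 = 31/107
P(X=2 | obs) = 19/720 / 107/2880 = 76/107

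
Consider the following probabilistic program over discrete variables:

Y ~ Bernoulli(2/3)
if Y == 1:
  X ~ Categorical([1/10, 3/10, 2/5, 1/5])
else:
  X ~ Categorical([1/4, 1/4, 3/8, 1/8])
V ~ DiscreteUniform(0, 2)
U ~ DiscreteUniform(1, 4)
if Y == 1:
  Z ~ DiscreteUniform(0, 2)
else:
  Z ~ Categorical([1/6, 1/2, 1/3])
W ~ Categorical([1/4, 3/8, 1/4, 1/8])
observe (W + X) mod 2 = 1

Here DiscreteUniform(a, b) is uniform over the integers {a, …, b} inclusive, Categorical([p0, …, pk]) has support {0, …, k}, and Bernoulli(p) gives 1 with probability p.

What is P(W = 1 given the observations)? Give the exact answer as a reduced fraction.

Enumerate traces; 576 have nonzero weight after conditioning:
  (Y=0, X=0, V=0, U=1, Z=0, W=1) weight 1/2304
  (Y=0, X=0, V=0, U=1, Z=0, W=3) weight 1/6912
  (Y=0, X=0, V=0, U=1, Z=1, W=1) weight 1/768
  (Y=0, X=0, V=0, U=1, Z=1, W=3) weight 1/2304
  (Y=0, X=0, V=0, U=1, Z=2, W=1) weight 1/1152
  (Y=0, X=0, V=0, U=1, Z=2, W=3) weight 1/3456
  (Y=0, X=0, V=0, U=2, Z=0, W=1) weight 1/2304
  (Y=0, X=0, V=0, U=2, Z=0, W=3) weight 1/6912
  (Y=0, X=1, V=0, U=1, Z=0, W=0) weight 1/3456
  (Y=0, X=1, V=0, U=1, Z=0, W=2) weight 1/3456
  … 566 more
Group by W:
  weight(W=0) = 11/96
  weight(W=1) = 13/64
  weight(W=2) = 11/96
  weight(W=3) = 13/192
Total weight = 11/96 + 13/64 + 11/96 + 13/192 = 1/2
P(W=0 | obs) = 11/96 / 1/2 = 11/48
P(W=1 | obs) = 13/64 / 1/2 = 13/32
P(W=2 | obs) = 11/96 / 1/2 = 11/48
P(W=3 | obs) = 13/192 / 1/2 = 13/96

P(W = 1 | obs) = 13/32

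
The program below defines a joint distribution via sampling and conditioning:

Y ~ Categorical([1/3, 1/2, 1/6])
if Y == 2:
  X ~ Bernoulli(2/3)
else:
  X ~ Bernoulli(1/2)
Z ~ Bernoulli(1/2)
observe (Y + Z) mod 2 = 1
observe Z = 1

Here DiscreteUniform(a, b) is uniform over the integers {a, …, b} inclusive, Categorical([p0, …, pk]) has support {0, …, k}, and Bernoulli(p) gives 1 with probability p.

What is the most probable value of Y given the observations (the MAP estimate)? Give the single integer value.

Enumerate traces; 4 have nonzero weight after conditioning:
  (Y=0, X=0, Z=1) weight 1/12
  (Y=0, X=1, Z=1) weight 1/12
  (Y=2, X=0, Z=1) weight 1/36
  (Y=2, X=1, Z=1) weight 1/18
Group by Y:
  weight(Y=0) = 1/6
  weight(Y=2) = 1/12
Total weight = 1/6 + 1/12 = 1/4
P(Y=0 | obs) = 1/6 / 1/4 = 2/3
P(Y=2 | obs) = 1/12 / 1/4 = 1/3
argmax = 0

argmax_v P(Y = v | obs) = 0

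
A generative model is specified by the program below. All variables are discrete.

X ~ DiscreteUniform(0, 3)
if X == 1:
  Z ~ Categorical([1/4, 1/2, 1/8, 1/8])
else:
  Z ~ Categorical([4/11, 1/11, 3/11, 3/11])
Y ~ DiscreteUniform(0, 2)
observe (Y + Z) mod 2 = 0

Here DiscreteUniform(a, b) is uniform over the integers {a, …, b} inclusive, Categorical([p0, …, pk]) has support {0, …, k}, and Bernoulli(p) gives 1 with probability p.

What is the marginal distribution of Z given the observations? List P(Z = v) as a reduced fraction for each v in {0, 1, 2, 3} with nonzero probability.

Enumerate traces; 24 have nonzero weight after conditioning:
  (X=0, Z=0, Y=0) weight 1/33
  (X=0, Z=0, Y=2) weight 1/33
  (X=0, Z=1, Y=1) weight 1/132
  (X=0, Z=2, Y=0) weight 1/44
  (X=0, Z=2, Y=2) weight 1/44
  (X=0, Z=3, Y=1) weight 1/44
  (X=1, Z=0, Y=0) weight 1/48
  (X=1, Z=0, Y=2) weight 1/48
  … 16 more
Group by Z:
  weight(Z=0) = 59/264
  weight(Z=1) = 17/264
  weight(Z=2) = 83/528
  weight(Z=3) = 83/1056
Total weight = 59/264 + 17/264 + 83/528 + 83/1056 = 553/1056
P(Z=0 | obs) = 59/264 / 553/1056 = 236/553
P(Z=1 | obs) = 17/264 / 553/1056 = 68/553
P(Z=2 | obs) = 83/528 / 553/1056 = 166/553
P(Z=3 | obs) = 83/1056 / 553/1056 = 83/553

P(Z=0) = 236/553, P(Z=1) = 68/553, P(Z=2) = 166/553, P(Z=3) = 83/553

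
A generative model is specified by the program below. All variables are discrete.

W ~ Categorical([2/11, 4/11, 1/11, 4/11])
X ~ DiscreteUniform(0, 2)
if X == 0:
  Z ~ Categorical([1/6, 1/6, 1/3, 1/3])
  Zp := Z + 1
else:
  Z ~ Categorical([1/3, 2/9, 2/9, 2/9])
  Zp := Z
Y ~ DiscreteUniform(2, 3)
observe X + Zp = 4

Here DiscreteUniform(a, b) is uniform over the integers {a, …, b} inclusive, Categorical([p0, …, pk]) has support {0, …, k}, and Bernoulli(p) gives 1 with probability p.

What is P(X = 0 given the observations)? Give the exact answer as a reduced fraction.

P(X = 0 | obs) = 3/7

Enumerate traces; 24 have nonzero weight after conditioning:
  (W=0, X=0, Z=3, Y=2) weight 1/99
  (W=0, X=0, Z=3, Y=3) weight 1/99
  (W=0, X=1, Z=3, Y=2) weight 2/297
  (W=0, X=1, Z=3, Y=3) weight 2/297
  (W=0, X=2, Z=2, Y=2) weight 2/297
  (W=0, X=2, Z=2, Y=3) weight 2/297
  (W=1, X=0, Z=3, Y=2) weight 2/99
  (W=1, X=0, Z=3, Y=3) weight 2/99
  … 16 more
Group by X:
  weight(X=0) = 1/9
  weight(X=1) = 2/27
  weight(X=2) = 2/27
Total weight = 1/9 + 2/27 + 2/27 = 7/27
P(X=0 | obs) = 1/9 / 7/27 = 3/7
P(X=1 | obs) = 2/27 / 7/27 = 2/7
P(X=2 | obs) = 2/27 / 7/27 = 2/7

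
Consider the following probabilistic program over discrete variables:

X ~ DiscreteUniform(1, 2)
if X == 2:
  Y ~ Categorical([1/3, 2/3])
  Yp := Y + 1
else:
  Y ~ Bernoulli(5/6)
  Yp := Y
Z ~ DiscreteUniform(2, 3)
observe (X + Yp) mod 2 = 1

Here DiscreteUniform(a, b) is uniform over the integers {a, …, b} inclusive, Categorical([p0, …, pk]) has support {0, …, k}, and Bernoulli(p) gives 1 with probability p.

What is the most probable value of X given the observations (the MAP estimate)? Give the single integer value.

Enumerate traces; 4 have nonzero weight after conditioning:
  (X=1, Y=0, Z=2) weight 1/24
  (X=1, Y=0, Z=3) weight 1/24
  (X=2, Y=0, Z=2) weight 1/12
  (X=2, Y=0, Z=3) weight 1/12
Group by X:
  weight(X=1) = 1/12
  weight(X=2) = 1/6
Total weight = 1/12 + 1/6 = 1/4
P(X=1 | obs) = 1/12 / 1/4 = 1/3
P(X=2 | obs) = 1/6 / 1/4 = 2/3
argmax = 2

argmax_v P(X = v | obs) = 2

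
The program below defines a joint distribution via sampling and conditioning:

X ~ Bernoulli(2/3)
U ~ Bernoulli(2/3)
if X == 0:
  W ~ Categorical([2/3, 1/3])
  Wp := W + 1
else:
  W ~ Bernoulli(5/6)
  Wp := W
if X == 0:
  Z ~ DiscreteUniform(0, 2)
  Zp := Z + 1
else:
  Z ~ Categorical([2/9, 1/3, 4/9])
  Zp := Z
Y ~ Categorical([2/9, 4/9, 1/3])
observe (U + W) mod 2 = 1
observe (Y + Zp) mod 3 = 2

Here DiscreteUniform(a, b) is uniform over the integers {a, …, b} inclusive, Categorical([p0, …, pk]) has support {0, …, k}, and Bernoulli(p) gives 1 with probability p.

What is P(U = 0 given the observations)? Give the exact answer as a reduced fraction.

Enumerate traces; 12 have nonzero weight after conditioning:
  (X=0, U=0, W=1, Z=0, Y=1) weight 4/729
  (X=0, U=0, W=1, Z=1, Y=0) weight 2/729
  (X=0, U=0, W=1, Z=2, Y=2) weight 1/243
  (X=0, U=1, W=0, Z=0, Y=1) weight 16/729
  (X=0, U=1, W=0, Z=1, Y=0) weight 8/729
  (X=0, U=1, W=0, Z=2, Y=2) weight 4/243
  (X=1, U=0, W=1, Z=0, Y=2) weight 10/729
  (X=1, U=0, W=1, Z=1, Y=1) weight 20/729
  … 4 more
Group by U:
  weight(U=0) = 157/2187
  weight(U=1) = 160/2187
Total weight = 157/2187 + 160/2187 = 317/2187
P(U=0 | obs) = 157/2187 / 317/2187 = 157/317
P(U=1 | obs) = 160/2187 / 317/2187 = 160/317

P(U = 0 | obs) = 157/317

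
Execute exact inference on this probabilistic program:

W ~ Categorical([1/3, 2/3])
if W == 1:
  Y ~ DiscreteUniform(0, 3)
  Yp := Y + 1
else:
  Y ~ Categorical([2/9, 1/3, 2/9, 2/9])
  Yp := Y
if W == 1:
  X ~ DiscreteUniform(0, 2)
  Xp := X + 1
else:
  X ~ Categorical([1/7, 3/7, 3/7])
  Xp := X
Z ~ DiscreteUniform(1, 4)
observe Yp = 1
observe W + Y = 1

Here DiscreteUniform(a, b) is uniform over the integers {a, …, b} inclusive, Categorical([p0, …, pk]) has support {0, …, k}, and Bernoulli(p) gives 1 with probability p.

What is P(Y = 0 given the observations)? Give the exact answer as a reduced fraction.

P(Y = 0 | obs) = 3/5

Enumerate traces; 24 have nonzero weight after conditioning:
  (W=0, Y=1, X=0, Z=1) weight 1/252
  (W=0, Y=1, X=0, Z=2) weight 1/252
  (W=0, Y=1, X=0, Z=3) weight 1/252
  (W=0, Y=1, X=0, Z=4) weight 1/252
  (W=0, Y=1, X=1, Z=1) weight 1/84
  (W=0, Y=1, X=1, Z=2) weight 1/84
  (W=0, Y=1, X=1, Z=3) weight 1/84
  (W=0, Y=1, X=1, Z=4) weight 1/84
  (W=1, Y=0, X=0, Z=1) weight 1/72
  … 15 more
Group by Y:
  weight(Y=0) = 1/6
  weight(Y=1) = 1/9
Total weight = 1/6 + 1/9 = 5/18
P(Y=0 | obs) = 1/6 / 5/18 = 3/5
P(Y=1 | obs) = 1/9 / 5/18 = 2/5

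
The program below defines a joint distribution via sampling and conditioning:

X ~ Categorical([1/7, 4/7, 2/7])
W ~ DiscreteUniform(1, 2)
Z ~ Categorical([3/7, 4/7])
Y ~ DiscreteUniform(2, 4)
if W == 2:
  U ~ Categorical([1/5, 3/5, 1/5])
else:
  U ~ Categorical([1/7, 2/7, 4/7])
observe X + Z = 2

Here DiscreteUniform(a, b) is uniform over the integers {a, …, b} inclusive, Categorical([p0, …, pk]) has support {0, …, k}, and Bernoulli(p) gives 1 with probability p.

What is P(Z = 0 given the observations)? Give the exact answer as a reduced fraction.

P(Z = 0 | obs) = 3/11

Enumerate traces; 36 have nonzero weight after conditioning:
  (X=1, W=1, Z=1, Y=2, U=0) weight 8/1029
  (X=1, W=1, Z=1, Y=2, U=1) weight 16/1029
  (X=1, W=1, Z=1, Y=2, U=2) weight 32/1029
  (X=1, W=1, Z=1, Y=3, U=0) weight 8/1029
  (X=1, W=1, Z=1, Y=3, U=1) weight 16/1029
  (X=1, W=1, Z=1, Y=3, U=2) weight 32/1029
  (X=1, W=1, Z=1, Y=4, U=0) weight 8/1029
  (X=1, W=1, Z=1, Y=4, U=1) weight 16/1029
  (X=2, W=1, Z=0, Y=2, U=0) weight 1/343
  … 27 more
Group by Z:
  weight(Z=0) = 6/49
  weight(Z=1) = 16/49
Total weight = 6/49 + 16/49 = 22/49
P(Z=0 | obs) = 6/49 / 22/49 = 3/11
P(Z=1 | obs) = 16/49 / 22/49 = 8/11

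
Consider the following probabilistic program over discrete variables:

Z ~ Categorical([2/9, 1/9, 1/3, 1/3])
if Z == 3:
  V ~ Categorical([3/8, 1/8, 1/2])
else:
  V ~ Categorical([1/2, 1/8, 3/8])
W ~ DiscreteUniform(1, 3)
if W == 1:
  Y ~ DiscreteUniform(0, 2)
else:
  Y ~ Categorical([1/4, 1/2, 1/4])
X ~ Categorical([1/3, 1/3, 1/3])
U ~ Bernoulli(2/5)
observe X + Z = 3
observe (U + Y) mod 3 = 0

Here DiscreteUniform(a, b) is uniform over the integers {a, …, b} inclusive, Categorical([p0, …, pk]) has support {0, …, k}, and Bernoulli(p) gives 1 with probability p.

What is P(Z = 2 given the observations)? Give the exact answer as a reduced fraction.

P(Z = 2 | obs) = 3/7

Enumerate traces; 54 have nonzero weight after conditioning:
  (Z=1, V=0, W=1, Y=0, X=2, U=0) weight 1/810
  (Z=1, V=0, W=1, Y=2, X=2, U=1) weight 1/1215
  (Z=1, V=0, W=2, Y=0, X=2, U=0) weight 1/1080
  (Z=1, V=0, W=2, Y=2, X=2, U=1) weight 1/1620
  (Z=1, V=0, W=3, Y=0, X=2, U=0) weight 1/1080
  (Z=1, V=0, W=3, Y=2, X=2, U=1) weight 1/1620
  (Z=1, V=1, W=1, Y=0, X=2, U=0) weight 1/3240
  (Z=1, V=1, W=1, Y=2, X=2, U=1) weight 1/4860
  (Z=2, V=0, W=1, Y=0, X=1, U=0) weight 1/270
  (Z=3, V=0, W=1, Y=0, X=0, U=0) weight 1/360
  … 44 more
Group by Z:
  weight(Z=1) = 5/486
  weight(Z=2) = 5/162
  weight(Z=3) = 5/162
Total weight = 5/486 + 5/162 + 5/162 = 35/486
P(Z=1 | obs) = 5/486 / 35/486 = 1/7
P(Z=2 | obs) = 5/162 / 35/486 = 3/7
P(Z=3 | obs) = 5/162 / 35/486 = 3/7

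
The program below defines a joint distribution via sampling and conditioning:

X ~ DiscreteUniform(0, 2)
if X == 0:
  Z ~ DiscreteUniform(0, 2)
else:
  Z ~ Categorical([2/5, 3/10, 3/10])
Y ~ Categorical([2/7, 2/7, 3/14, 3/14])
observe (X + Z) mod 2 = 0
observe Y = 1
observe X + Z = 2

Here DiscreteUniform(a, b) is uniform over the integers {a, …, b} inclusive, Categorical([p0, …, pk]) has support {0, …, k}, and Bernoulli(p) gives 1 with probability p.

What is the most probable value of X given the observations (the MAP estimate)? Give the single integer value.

argmax_v P(X = v | obs) = 2

Enumerate traces; 3 have nonzero weight after conditioning:
  (X=0, Z=2, Y=1) weight 2/63
  (X=1, Z=1, Y=1) weight 1/35
  (X=2, Z=0, Y=1) weight 4/105
Group by X:
  weight(X=0) = 2/63
  weight(X=1) = 1/35
  weight(X=2) = 4/105
Total weight = 2/63 + 1/35 + 4/105 = 31/315
P(X=0 | obs) = 2/63 / 31/315 = 10/31
P(X=1 | obs) = 1/35 / 31/315 = 9/31
P(X=2 | obs) = 4/105 / 31/315 = 12/31
argmax = 2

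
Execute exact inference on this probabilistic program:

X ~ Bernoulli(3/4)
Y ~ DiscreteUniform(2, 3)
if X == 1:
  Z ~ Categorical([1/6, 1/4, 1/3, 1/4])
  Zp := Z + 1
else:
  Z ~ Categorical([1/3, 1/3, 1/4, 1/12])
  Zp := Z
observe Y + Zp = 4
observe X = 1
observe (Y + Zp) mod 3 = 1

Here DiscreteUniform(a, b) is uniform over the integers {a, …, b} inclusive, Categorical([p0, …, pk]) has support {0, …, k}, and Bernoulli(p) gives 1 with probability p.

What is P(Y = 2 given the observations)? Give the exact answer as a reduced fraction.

Enumerate traces; 2 have nonzero weight after conditioning:
  (X=1, Y=2, Z=1) weight 3/32
  (X=1, Y=3, Z=0) weight 1/16
Group by Y:
  weight(Y=2) = 3/32
  weight(Y=3) = 1/16
Total weight = 3/32 + 1/16 = 5/32
P(Y=2 | obs) = 3/32 / 5/32 = 3/5
P(Y=3 | obs) = 1/16 / 5/32 = 2/5

P(Y = 2 | obs) = 3/5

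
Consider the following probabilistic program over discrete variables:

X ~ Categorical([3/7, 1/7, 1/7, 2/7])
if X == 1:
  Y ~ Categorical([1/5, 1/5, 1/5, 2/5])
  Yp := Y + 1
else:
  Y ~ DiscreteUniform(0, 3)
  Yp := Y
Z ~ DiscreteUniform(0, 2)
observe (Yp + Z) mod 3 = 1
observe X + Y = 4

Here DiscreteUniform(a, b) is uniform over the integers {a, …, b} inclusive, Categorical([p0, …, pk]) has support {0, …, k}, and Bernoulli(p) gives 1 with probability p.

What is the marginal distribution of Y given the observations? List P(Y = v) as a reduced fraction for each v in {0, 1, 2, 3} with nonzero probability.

Enumerate traces; 3 have nonzero weight after conditioning:
  (X=1, Y=3, Z=0) weight 2/105
  (X=2, Y=2, Z=2) weight 1/84
  (X=3, Y=1, Z=0) weight 1/42
Group by Y:
  weight(Y=1) = 1/42
  weight(Y=2) = 1/84
  weight(Y=3) = 2/105
Total weight = 1/42 + 1/84 + 2/105 = 23/420
P(Y=1 | obs) = 1/42 / 23/420 = 10/23
P(Y=2 | obs) = 1/84 / 23/420 = 5/23
P(Y=3 | obs) = 2/105 / 23/420 = 8/23

P(Y=1) = 10/23, P(Y=2) = 5/23, P(Y=3) = 8/23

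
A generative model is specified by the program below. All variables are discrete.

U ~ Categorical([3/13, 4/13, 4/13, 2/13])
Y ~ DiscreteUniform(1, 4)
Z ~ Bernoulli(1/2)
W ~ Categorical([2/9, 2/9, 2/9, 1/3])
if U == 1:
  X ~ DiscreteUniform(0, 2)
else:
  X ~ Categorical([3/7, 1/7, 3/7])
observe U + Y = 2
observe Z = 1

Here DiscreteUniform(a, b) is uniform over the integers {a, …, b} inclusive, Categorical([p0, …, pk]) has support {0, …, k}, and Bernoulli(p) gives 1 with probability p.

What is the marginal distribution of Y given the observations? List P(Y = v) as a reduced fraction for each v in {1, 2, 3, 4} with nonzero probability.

Enumerate traces; 24 have nonzero weight after conditioning:
  (U=0, Y=2, Z=1, W=0, X=0) weight 1/364
  (U=0, Y=2, Z=1, W=0, X=1) weight 1/1092
  (U=0, Y=2, Z=1, W=0, X=2) weight 1/364
  (U=0, Y=2, Z=1, W=1, X=0) weight 1/364
  (U=0, Y=2, Z=1, W=1, X=1) weight 1/1092
  (U=0, Y=2, Z=1, W=1, X=2) weight 1/364
  (U=0, Y=2, Z=1, W=2, X=0) weight 1/364
  (U=0, Y=2, Z=1, W=2, X=1) weight 1/1092
  (U=1, Y=1, Z=1, W=0, X=0) weight 1/351
  … 15 more
Group by Y:
  weight(Y=1) = 1/26
  weight(Y=2) = 3/104
Total weight = 1/26 + 3/104 = 7/104
P(Y=1 | obs) = 1/26 / 7/104 = 4/7
P(Y=2 | obs) = 3/104 / 7/104 = 3/7

P(Y=1) = 4/7, P(Y=2) = 3/7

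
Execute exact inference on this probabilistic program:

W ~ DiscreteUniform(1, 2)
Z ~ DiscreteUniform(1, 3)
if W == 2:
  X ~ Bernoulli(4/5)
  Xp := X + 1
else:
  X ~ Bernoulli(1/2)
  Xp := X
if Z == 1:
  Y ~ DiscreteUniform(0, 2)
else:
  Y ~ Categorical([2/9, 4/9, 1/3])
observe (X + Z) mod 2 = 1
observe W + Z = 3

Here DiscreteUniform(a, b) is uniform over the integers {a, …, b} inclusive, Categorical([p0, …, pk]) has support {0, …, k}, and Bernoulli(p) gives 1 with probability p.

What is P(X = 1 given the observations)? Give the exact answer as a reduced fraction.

Enumerate traces; 6 have nonzero weight after conditioning:
  (W=1, Z=2, X=1, Y=0) weight 1/54
  (W=1, Z=2, X=1, Y=1) weight 1/27
  (W=1, Z=2, X=1, Y=2) weight 1/36
  (W=2, Z=1, X=0, Y=0) weight 1/90
  (W=2, Z=1, X=0, Y=1) weight 1/90
  (W=2, Z=1, X=0, Y=2) weight 1/90
Group by X:
  weight(X=0) = 1/30
  weight(X=1) = 1/12
Total weight = 1/30 + 1/12 = 7/60
P(X=0 | obs) = 1/30 / 7/60 = 2/7
P(X=1 | obs) = 1/12 / 7/60 = 5/7

P(X = 1 | obs) = 5/7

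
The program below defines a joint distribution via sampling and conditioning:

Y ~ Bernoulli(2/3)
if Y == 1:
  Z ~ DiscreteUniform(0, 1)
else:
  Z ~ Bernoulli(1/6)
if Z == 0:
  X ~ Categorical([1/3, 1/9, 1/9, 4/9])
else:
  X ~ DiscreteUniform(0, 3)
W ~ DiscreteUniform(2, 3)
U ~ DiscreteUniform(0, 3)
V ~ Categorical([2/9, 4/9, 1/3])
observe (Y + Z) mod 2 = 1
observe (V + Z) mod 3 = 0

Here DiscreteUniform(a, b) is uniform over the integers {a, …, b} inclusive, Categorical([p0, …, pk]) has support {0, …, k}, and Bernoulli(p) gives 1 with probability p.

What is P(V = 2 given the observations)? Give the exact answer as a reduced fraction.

P(V = 2 | obs) = 1/5

Enumerate traces; 64 have nonzero weight after conditioning:
  (Y=0, Z=1, X=0, W=2, U=0, V=2) weight 1/1728
  (Y=0, Z=1, X=0, W=2, U=1, V=2) weight 1/1728
  (Y=0, Z=1, X=0, W=2, U=2, V=2) weight 1/1728
  (Y=0, Z=1, X=0, W=2, U=3, V=2) weight 1/1728
  (Y=0, Z=1, X=0, W=3, U=0, V=2) weight 1/1728
  (Y=0, Z=1, X=0, W=3, U=1, V=2) weight 1/1728
  (Y=0, Z=1, X=0, W=3, U=2, V=2) weight 1/1728
  (Y=0, Z=1, X=0, W=3, U=3, V=2) weight 1/1728
  (Y=1, Z=0, X=0, W=2, U=0, V=0) weight 1/324
  … 55 more
Group by V:
  weight(V=0) = 2/27
  weight(V=2) = 1/54
Total weight = 2/27 + 1/54 = 5/54
P(V=0 | obs) = 2/27 / 5/54 = 4/5
P(V=2 | obs) = 1/54 / 5/54 = 1/5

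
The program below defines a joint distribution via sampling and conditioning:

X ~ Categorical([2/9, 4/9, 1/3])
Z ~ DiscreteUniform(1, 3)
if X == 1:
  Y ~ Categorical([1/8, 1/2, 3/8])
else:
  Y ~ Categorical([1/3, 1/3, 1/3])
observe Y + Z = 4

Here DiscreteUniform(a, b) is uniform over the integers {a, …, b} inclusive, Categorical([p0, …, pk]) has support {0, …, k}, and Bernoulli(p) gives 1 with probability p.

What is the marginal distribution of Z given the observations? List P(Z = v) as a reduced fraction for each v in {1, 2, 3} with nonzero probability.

Enumerate traces; 6 have nonzero weight after conditioning:
  (X=0, Z=2, Y=2) weight 2/81
  (X=0, Z=3, Y=1) weight 2/81
  (X=1, Z=2, Y=2) weight 1/18
  (X=1, Z=3, Y=1) weight 2/27
  (X=2, Z=2, Y=2) weight 1/27
  (X=2, Z=3, Y=1) weight 1/27
Group by Z:
  weight(Z=2) = 19/162
  weight(Z=3) = 11/81
Total weight = 19/162 + 11/81 = 41/162
P(Z=2 | obs) = 19/162 / 41/162 = 19/41
P(Z=3 | obs) = 11/81 / 41/162 = 22/41

P(Z=2) = 19/41, P(Z=3) = 22/41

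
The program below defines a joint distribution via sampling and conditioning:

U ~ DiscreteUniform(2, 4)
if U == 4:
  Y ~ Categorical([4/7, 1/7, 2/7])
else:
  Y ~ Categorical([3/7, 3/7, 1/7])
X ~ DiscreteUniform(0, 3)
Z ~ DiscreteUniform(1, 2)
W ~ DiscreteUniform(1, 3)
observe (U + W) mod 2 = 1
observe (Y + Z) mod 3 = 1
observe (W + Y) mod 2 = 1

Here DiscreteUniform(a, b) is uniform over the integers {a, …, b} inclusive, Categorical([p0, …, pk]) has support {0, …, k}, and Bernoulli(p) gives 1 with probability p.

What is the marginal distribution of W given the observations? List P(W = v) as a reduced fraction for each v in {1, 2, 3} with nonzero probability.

Enumerate traces; 32 have nonzero weight after conditioning:
  (U=2, Y=0, X=0, Z=1, W=1) weight 1/168
  (U=2, Y=0, X=0, Z=1, W=3) weight 1/168
  (U=2, Y=0, X=1, Z=1, W=1) weight 1/168
  (U=2, Y=0, X=1, Z=1, W=3) weight 1/168
  (U=2, Y=0, X=2, Z=1, W=1) weight 1/168
  (U=2, Y=0, X=2, Z=1, W=3) weight 1/168
  (U=2, Y=0, X=3, Z=1, W=1) weight 1/168
  (U=2, Y=0, X=3, Z=1, W=3) weight 1/168
  … 24 more
Group by W:
  weight(W=1) = 5/63
  weight(W=3) = 5/63
Total weight = 5/63 + 5/63 = 10/63
P(W=1 | obs) = 5/63 / 10/63 = 1/2
P(W=3 | obs) = 5/63 / 10/63 = 1/2

P(W=1) = 1/2, P(W=3) = 1/2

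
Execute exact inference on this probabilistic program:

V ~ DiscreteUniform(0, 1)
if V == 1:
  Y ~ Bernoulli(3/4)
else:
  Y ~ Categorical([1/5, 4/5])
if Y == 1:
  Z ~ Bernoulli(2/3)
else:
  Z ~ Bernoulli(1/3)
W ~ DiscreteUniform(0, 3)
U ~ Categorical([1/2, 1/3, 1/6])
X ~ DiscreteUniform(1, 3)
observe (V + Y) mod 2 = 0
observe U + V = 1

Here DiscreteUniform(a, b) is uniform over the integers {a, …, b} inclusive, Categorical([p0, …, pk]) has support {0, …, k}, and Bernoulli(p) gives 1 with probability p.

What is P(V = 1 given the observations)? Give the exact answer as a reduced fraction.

Enumerate traces; 48 have nonzero weight after conditioning:
  (V=0, Y=0, Z=0, W=0, U=1, X=1) weight 1/540
  (V=0, Y=0, Z=0, W=0, U=1, X=2) weight 1/540
  (V=0, Y=0, Z=0, W=0, U=1, X=3) weight 1/540
  (V=0, Y=0, Z=0, W=1, U=1, X=1) weight 1/540
  (V=0, Y=0, Z=0, W=1, U=1, X=2) weight 1/540
  (V=0, Y=0, Z=0, W=1, U=1, X=3) weight 1/540
  (V=0, Y=0, Z=0, W=2, U=1, X=1) weight 1/540
  (V=0, Y=0, Z=0, W=2, U=1, X=2) weight 1/540
  (V=1, Y=1, Z=0, W=0, U=0, X=1) weight 1/192
  … 39 more
Group by V:
  weight(V=0) = 1/30
  weight(V=1) = 3/16
Total weight = 1/30 + 3/16 = 53/240
P(V=0 | obs) = 1/30 / 53/240 = 8/53
P(V=1 | obs) = 3/16 / 53/240 = 45/53

P(V = 1 | obs) = 45/53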